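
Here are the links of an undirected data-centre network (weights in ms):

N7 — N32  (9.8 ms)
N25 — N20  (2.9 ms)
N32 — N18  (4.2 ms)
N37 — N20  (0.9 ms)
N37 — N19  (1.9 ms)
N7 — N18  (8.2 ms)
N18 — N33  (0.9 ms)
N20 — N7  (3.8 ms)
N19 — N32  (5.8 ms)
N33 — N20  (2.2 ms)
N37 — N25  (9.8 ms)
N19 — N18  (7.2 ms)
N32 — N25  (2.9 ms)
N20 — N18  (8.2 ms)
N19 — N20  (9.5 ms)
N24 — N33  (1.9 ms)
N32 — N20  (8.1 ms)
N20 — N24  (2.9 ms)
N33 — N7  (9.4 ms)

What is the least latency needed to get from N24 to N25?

5.8 ms

Shortest distances from N24:
N24: 0
N33: 1.9  (via N24)
N18: 2.8  (via N33)
N20: 2.9  (via N24)
N37: 3.8  (via N20)
N19: 5.7  (via N37)
N25: 5.8  (via N20)
Shortest route: N24–N20–N25 = 5.8 ms.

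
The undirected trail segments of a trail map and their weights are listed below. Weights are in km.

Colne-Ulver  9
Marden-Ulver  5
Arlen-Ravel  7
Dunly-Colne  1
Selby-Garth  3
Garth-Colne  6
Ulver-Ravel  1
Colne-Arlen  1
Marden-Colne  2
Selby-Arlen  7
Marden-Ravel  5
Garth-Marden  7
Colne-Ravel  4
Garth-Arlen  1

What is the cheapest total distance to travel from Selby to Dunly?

Shortest distances from Selby:
Selby: 0
Garth: 3  (via Selby)
Arlen: 4  (via Garth)
Colne: 5  (via Arlen)
Dunly: 6  (via Colne)
Shortest route: Selby–Garth–Arlen–Colne–Dunly = 6 km.

6 km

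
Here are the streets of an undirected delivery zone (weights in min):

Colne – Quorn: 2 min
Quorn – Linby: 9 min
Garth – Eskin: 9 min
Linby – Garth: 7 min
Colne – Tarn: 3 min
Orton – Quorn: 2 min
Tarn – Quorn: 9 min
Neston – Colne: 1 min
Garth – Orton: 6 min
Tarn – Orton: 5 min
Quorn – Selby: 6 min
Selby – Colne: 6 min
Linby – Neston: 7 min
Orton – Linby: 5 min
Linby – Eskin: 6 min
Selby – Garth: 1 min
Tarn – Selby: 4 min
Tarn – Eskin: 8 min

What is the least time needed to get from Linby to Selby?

Shortest distances from Linby:
Linby: 0
Orton: 5  (via Linby)
Eskin: 6  (via Linby)
Garth: 7  (via Linby)
Quorn: 7  (via Orton)
Neston: 7  (via Linby)
Selby: 8  (via Garth)
Shortest route: Linby → Garth → Selby = 8 min.

8 min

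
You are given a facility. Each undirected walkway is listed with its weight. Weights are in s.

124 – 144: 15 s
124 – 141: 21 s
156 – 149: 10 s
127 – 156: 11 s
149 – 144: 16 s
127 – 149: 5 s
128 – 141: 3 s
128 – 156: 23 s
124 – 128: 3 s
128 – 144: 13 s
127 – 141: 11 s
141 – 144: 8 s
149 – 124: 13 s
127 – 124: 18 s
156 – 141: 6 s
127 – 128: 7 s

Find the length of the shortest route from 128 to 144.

Running Dijkstra from 128:
128: 0
124: 3  (via 128)
141: 3  (via 128)
127: 7  (via 128)
156: 9  (via 141)
144: 11  (via 141)
Shortest route: 128 → 141 → 144 = 11 s.

11 s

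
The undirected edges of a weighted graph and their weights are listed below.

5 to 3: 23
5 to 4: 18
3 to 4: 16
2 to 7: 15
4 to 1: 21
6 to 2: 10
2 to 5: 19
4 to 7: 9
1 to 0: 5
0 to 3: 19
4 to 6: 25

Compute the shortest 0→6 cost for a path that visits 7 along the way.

60

Shortest 0→7: 0–1–4–7 = 35
Best 7 to 6: 7–2–6 costing 25
Total via 7: 35 + 25 = 60.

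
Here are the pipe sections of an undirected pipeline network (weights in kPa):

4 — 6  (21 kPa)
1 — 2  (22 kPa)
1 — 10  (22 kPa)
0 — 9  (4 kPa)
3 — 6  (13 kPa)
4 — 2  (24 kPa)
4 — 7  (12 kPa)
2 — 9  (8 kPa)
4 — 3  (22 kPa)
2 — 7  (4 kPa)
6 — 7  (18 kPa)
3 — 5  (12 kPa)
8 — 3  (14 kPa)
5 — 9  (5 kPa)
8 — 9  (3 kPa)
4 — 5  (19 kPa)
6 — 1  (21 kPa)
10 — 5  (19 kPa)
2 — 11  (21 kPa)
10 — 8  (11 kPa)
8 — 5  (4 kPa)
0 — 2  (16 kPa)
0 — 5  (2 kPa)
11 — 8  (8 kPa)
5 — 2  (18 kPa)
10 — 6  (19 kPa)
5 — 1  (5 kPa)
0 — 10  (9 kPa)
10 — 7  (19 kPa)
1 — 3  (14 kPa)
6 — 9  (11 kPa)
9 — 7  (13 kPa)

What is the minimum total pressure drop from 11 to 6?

22 kPa

Running Dijkstra from 11:
11: 0
8: 8  (via 11)
9: 11  (via 8)
5: 12  (via 8)
0: 14  (via 5)
1: 17  (via 5)
2: 19  (via 9)
10: 19  (via 8)
3: 22  (via 8)
6: 22  (via 9)
Shortest route: 11–8–9–6 = 22 kPa.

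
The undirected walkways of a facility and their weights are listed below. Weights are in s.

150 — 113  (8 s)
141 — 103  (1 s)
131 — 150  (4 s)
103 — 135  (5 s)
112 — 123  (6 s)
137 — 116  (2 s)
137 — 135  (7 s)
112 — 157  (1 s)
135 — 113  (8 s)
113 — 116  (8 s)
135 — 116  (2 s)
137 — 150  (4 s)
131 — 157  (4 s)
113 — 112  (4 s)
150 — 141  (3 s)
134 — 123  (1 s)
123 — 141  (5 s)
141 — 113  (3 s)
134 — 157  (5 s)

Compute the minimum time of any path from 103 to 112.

Running Dijkstra from 103:
103: 0
141: 1  (via 103)
150: 4  (via 141)
113: 4  (via 141)
135: 5  (via 103)
123: 6  (via 141)
134: 7  (via 123)
116: 7  (via 135)
112: 8  (via 113)
Shortest route: 103–141–113–112 = 8 s.

8 s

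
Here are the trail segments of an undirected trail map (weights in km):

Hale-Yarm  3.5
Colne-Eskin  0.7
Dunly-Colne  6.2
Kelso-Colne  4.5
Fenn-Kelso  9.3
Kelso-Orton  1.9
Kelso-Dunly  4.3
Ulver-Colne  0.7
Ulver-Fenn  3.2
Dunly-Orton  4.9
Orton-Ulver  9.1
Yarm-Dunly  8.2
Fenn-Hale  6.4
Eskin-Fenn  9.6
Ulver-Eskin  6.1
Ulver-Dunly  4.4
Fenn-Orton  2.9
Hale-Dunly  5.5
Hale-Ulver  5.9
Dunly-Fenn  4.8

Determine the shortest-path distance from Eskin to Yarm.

10.8 km

Shortest distances from Eskin:
Eskin: 0
Colne: 0.7  (via Eskin)
Ulver: 1.4  (via Colne)
Fenn: 4.6  (via Ulver)
Kelso: 5.2  (via Colne)
Dunly: 5.8  (via Ulver)
Orton: 7.1  (via Kelso)
Hale: 7.3  (via Ulver)
Yarm: 10.8  (via Hale)
Shortest route: Eskin → Colne → Ulver → Hale → Yarm = 10.8 km.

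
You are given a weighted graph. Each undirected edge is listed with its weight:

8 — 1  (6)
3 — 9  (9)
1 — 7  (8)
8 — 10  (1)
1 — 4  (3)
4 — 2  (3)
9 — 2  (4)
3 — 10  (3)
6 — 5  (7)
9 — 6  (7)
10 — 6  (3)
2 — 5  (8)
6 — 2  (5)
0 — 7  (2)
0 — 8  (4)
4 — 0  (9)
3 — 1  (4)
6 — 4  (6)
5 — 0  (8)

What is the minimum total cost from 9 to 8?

11

Candidate routes:
9–6–10–8: 7+3+1 = 11
9–3–10–8: 9+3+1 = 13
9–2–4–1–8: 4+3+3+6 = 16
9–2–6–10–8: 4+5+3+1 = 13
Cheapest is 9–6–10–8 at 11.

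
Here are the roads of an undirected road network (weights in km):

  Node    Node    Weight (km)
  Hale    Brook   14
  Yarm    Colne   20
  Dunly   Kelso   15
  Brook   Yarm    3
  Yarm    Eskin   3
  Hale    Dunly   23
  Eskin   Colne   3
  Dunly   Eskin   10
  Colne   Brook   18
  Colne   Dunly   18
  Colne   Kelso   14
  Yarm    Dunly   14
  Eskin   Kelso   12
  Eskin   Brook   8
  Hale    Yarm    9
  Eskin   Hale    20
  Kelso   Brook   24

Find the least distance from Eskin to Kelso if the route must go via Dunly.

Best Eskin to Dunly: Eskin → Dunly costing 10
Shortest Dunly→Kelso: Dunly → Kelso = 15
Total via Dunly: 10 + 15 = 25 km.

25 km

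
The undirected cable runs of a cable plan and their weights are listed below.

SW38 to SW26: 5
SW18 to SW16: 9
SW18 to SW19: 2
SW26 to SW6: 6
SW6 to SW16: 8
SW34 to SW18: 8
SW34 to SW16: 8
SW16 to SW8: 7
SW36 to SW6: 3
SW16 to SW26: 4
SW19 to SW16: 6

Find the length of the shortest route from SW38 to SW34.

17

Compare a few routes:
SW38 - SW26 - SW16 - SW19 - SW18 - SW34: 5+4+6+2+8 = 25
SW38 - SW26 - SW16 - SW34: 5+4+8 = 17
Cheapest is SW38 - SW26 - SW16 - SW34 at 17.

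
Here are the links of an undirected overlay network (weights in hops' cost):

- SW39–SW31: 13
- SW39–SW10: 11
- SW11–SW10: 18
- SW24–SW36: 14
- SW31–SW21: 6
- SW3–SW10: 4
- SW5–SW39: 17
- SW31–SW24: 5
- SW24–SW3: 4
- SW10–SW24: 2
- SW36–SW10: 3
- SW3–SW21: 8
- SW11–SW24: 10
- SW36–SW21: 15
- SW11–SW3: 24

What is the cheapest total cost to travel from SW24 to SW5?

30 hops' cost

Compare a few routes:
SW24 - SW31 - SW39 - SW5: 5+13+17 = 35
SW24 - SW10 - SW39 - SW5: 2+11+17 = 30
The minimum is 30 hops' cost via SW24 - SW10 - SW39 - SW5.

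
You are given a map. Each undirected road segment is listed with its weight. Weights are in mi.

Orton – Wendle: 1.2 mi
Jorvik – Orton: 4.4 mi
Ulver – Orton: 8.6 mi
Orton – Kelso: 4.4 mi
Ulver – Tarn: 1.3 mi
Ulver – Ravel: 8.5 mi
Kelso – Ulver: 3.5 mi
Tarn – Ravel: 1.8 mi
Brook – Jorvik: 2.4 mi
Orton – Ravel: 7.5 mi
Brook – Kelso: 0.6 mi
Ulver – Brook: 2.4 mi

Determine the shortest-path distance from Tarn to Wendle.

9.9 mi

Candidate routes:
Tarn → Ulver → Brook → Kelso → Orton → Wendle: 1.3+2.4+0.6+4.4+1.2 = 9.9
Tarn → Ulver → Kelso → Orton → Wendle: 1.3+3.5+4.4+1.2 = 10.4
The minimum is 9.9 mi via Tarn → Ulver → Brook → Kelso → Orton → Wendle.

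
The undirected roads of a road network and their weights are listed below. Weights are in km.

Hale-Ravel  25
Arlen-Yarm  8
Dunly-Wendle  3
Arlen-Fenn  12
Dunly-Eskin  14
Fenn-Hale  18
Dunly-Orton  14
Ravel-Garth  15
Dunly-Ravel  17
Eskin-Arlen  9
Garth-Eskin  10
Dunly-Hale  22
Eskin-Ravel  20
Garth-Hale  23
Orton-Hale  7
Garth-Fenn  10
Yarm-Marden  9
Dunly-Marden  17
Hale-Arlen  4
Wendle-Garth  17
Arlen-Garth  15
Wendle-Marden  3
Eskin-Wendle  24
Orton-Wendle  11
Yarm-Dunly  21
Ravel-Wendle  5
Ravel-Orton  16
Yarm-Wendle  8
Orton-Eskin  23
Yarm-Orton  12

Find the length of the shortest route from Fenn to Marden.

Shortest distances from Fenn:
Fenn: 0
Garth: 10  (via Fenn)
Arlen: 12  (via Fenn)
Hale: 16  (via Arlen)
Yarm: 20  (via Arlen)
Eskin: 20  (via Garth)
Orton: 23  (via Hale)
Ravel: 25  (via Garth)
Wendle: 27  (via Garth)
Marden: 29  (via Yarm)
Shortest route: Fenn → Arlen → Yarm → Marden = 29 km.

29 km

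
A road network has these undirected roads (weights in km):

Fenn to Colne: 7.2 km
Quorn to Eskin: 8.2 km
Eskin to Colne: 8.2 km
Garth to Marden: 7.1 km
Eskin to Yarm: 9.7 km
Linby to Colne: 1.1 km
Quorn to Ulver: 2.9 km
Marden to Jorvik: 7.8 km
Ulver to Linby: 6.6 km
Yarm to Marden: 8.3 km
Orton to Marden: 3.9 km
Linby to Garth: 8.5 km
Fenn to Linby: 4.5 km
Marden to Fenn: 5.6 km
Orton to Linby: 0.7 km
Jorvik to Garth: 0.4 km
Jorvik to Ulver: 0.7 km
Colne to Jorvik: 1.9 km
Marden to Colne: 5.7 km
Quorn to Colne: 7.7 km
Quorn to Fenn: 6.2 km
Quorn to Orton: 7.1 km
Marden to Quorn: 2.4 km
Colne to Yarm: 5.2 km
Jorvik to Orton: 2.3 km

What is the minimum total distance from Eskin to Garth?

10.5 km

Shortest distances from Eskin:
Eskin: 0
Quorn: 8.2  (via Eskin)
Colne: 8.2  (via Eskin)
Linby: 9.3  (via Colne)
Yarm: 9.7  (via Eskin)
Orton: 10  (via Linby)
Jorvik: 10.1  (via Colne)
Garth: 10.5  (via Jorvik)
Shortest route: Eskin–Colne–Jorvik–Garth = 10.5 km.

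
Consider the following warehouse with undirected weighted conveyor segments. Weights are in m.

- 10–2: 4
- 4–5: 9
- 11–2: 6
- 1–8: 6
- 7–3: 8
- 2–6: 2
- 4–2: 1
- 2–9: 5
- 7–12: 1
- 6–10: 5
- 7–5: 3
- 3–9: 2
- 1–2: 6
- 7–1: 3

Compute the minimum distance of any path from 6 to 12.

12 m

Settle nodes by increasing distance from 6:
6: 0
2: 2  (via 6)
4: 3  (via 2)
10: 5  (via 6)
9: 7  (via 2)
1: 8  (via 2)
11: 8  (via 2)
3: 9  (via 9)
7: 11  (via 1)
5: 12  (via 4)
12: 12  (via 7)
Shortest route: 6–2–1–7–12 = 12 m.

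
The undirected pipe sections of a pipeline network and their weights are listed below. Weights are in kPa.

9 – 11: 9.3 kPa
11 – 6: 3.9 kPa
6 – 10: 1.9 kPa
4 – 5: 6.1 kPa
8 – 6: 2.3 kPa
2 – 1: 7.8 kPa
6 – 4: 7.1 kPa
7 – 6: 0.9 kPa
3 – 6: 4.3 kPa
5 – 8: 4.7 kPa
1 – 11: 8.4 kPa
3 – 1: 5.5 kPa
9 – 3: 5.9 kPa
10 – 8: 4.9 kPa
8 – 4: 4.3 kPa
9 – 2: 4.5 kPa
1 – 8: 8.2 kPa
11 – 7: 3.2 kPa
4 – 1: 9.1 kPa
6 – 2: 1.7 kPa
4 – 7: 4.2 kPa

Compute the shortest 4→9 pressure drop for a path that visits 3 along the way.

Best 4 to 3: 4–7–6–3 costing 9.4
Shortest 3→9: 3–9 = 5.9
Total via 3: 9.4 + 5.9 = 15.3 kPa.

15.3 kPa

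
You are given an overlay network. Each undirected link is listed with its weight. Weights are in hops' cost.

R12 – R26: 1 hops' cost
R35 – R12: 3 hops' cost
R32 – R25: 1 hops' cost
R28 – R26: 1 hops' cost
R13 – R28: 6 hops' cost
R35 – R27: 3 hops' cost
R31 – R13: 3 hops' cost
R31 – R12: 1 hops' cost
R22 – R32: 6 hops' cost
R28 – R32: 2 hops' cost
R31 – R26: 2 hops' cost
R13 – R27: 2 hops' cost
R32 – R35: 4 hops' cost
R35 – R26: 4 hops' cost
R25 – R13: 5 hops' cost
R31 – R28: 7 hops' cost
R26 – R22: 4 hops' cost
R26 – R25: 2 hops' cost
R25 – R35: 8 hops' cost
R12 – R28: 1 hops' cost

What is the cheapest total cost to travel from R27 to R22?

Candidate routes:
R27–R35–R26–R22: 3+4+4 = 11
R27–R35–R12–R28–R26–R22: 3+3+1+1+4 = 12
The minimum is 11 hops' cost via R27–R35–R26–R22.

11 hops' cost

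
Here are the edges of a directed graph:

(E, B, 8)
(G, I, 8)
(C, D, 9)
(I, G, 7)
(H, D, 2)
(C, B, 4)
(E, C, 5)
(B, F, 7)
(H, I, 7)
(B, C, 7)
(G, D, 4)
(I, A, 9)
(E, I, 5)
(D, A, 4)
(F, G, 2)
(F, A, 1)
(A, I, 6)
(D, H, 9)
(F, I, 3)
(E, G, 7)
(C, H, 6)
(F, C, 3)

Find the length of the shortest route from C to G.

13

Running Dijkstra from C:
C: 0
B: 4  (via C)
H: 6  (via C)
D: 8  (via H)
F: 11  (via B)
A: 12  (via D)
G: 13  (via F)
Shortest route: C–B–F–G = 13.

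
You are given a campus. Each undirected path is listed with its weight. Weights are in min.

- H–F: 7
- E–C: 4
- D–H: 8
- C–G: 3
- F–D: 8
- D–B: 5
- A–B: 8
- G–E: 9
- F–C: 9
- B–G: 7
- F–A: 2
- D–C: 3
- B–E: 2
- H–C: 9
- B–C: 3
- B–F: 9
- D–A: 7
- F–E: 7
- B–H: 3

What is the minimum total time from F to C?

Shortest distances from F:
F: 0
A: 2  (via F)
E: 7  (via F)
H: 7  (via F)
D: 8  (via F)
B: 9  (via F)
C: 9  (via F)
Shortest route: F–C = 9 min.

9 min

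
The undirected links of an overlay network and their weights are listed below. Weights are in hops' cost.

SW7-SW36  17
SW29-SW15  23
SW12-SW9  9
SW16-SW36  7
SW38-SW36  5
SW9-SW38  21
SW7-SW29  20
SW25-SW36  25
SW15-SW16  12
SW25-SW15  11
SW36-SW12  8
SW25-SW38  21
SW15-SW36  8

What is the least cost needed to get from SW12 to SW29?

39 hops' cost

Candidate routes:
SW12 → SW36 → SW15 → SW29: 8+8+23 = 39
SW12 → SW36 → SW7 → SW29: 8+17+20 = 45
The minimum is 39 hops' cost via SW12 → SW36 → SW15 → SW29.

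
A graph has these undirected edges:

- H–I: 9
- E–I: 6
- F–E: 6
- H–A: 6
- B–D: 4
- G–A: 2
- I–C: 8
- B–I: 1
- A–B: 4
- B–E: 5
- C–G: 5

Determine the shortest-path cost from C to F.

Candidate routes:
C - G - A - B - E - F: 5+2+4+5+6 = 22
C - I - E - F: 8+6+6 = 20
C - G - A - B - I - E - F: 5+2+4+1+6+6 = 24
The minimum is 20 via C - I - E - F.

20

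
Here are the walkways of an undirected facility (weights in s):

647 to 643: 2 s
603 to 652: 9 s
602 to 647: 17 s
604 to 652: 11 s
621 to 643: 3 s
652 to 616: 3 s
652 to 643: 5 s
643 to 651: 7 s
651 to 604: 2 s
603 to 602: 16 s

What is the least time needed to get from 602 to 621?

Shortest distances from 602:
602: 0
603: 16  (via 602)
647: 17  (via 602)
643: 19  (via 647)
621: 22  (via 643)
Shortest route: 602 → 647 → 643 → 621 = 22 s.

22 s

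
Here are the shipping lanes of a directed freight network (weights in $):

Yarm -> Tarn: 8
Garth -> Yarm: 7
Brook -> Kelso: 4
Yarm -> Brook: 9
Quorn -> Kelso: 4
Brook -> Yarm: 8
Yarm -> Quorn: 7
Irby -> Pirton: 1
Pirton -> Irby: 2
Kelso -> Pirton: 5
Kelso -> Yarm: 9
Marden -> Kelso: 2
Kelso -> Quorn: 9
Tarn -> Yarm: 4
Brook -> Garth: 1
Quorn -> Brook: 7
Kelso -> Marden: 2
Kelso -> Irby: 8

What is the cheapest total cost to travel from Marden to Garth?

Enumerating some paths:
Marden–Kelso–Quorn–Brook–Garth: 2+9+7+1 = 19
Marden–Kelso–Yarm–Brook–Garth: 2+9+9+1 = 21
The minimum is $19 via Marden–Kelso–Quorn–Brook–Garth.

$19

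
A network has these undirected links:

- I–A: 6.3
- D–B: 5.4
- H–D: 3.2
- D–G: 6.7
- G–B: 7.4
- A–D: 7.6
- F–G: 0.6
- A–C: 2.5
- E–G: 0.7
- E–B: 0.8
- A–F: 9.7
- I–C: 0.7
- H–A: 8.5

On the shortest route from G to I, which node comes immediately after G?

F

Compare a few routes:
G → D → A → C → I: 6.7+7.6+2.5+0.7 = 17.5
G → F → A → C → I: 0.6+9.7+2.5+0.7 = 13.5
G → F → A → I: 0.6+9.7+6.3 = 16.6
Cheapest is G → F → A → C → I at 13.5.
So from G the first move is to F.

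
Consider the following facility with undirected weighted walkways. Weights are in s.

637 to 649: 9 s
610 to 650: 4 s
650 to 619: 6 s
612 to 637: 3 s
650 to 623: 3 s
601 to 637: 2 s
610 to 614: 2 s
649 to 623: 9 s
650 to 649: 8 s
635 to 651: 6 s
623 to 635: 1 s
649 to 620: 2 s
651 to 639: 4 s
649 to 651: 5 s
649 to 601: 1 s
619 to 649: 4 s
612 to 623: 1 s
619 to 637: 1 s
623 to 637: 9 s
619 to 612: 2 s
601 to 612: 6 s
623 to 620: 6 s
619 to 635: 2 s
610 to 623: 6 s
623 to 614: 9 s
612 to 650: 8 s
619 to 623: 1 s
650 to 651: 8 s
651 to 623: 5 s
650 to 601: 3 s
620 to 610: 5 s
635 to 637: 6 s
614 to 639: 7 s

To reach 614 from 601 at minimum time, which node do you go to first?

Enumerating some paths:
601 - 650 - 610 - 614: 3+4+2 = 9
601 - 649 - 620 - 610 - 614: 1+2+5+2 = 10
Cheapest is 601 - 650 - 610 - 614 at 9 s.
So from 601 the first move is to 650.

650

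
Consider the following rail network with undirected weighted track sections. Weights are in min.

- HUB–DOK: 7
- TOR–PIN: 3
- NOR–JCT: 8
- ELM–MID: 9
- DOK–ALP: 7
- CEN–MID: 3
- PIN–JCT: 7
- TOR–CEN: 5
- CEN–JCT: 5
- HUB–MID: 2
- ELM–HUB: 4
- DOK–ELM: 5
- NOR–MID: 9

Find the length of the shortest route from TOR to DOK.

Candidate routes:
TOR–CEN–MID–HUB–ELM–DOK: 5+3+2+4+5 = 19
TOR–CEN–MID–ELM–DOK: 5+3+9+5 = 22
TOR–CEN–MID–HUB–DOK: 5+3+2+7 = 17
The minimum is 17 min via TOR–CEN–MID–HUB–DOK.

17 min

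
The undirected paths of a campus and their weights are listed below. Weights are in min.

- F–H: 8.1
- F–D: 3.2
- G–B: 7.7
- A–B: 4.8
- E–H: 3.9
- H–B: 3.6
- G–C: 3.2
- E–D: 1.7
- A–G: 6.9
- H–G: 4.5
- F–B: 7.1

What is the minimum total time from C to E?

Running Dijkstra from C:
C: 0
G: 3.2  (via C)
H: 7.7  (via G)
A: 10.1  (via G)
B: 10.9  (via G)
E: 11.6  (via H)
Shortest route: C → G → H → E = 11.6 min.

11.6 min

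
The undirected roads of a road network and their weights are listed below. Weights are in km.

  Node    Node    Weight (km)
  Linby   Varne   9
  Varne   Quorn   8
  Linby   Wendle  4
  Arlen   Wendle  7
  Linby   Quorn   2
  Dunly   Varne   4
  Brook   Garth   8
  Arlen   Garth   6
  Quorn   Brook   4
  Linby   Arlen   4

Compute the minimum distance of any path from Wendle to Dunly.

17 km

Running Dijkstra from Wendle:
Wendle: 0
Linby: 4  (via Wendle)
Quorn: 6  (via Linby)
Arlen: 7  (via Wendle)
Brook: 10  (via Quorn)
Varne: 13  (via Linby)
Garth: 13  (via Arlen)
Dunly: 17  (via Varne)
Shortest route: Wendle → Linby → Varne → Dunly = 17 km.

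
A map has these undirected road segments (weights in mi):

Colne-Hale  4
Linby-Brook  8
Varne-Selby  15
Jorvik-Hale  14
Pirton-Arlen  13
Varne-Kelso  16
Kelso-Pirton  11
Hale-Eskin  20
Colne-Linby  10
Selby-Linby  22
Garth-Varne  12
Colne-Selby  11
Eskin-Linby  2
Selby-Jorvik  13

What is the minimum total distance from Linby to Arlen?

76 mi

Enumerating some paths:
Linby - Selby - Varne - Kelso - Pirton - Arlen: 22+15+16+11+13 = 77
Linby - Colne - Selby - Varne - Kelso - Pirton - Arlen: 10+11+15+16+11+13 = 76
The minimum is 76 mi via Linby - Colne - Selby - Varne - Kelso - Pirton - Arlen.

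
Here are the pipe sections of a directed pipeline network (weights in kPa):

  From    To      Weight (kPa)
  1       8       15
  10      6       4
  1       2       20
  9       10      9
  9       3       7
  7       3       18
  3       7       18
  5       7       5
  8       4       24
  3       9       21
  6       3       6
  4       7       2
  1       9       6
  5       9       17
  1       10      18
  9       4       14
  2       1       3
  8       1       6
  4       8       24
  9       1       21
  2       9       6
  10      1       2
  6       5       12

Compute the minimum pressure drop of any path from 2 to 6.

19 kPa

Settle nodes by increasing distance from 2:
2: 0
1: 3  (via 2)
9: 6  (via 2)
3: 13  (via 9)
10: 15  (via 9)
8: 18  (via 1)
6: 19  (via 10)
Shortest route: 2–9–10–6 = 19 kPa.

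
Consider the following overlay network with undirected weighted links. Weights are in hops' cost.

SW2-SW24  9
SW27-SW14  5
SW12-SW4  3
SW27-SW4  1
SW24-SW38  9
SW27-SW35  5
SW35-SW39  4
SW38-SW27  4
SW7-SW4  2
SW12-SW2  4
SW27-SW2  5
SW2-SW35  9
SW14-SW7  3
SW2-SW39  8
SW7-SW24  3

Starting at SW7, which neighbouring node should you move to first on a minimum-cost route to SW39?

Candidate routes:
SW7 → SW4 → SW27 → SW35 → SW39: 2+1+5+4 = 12
SW7 → SW4 → SW27 → SW2 → SW39: 2+1+5+8 = 16
Cheapest is SW7 → SW4 → SW27 → SW35 → SW39 at 12 hops' cost.
So from SW7 the first move is to SW4.

SW4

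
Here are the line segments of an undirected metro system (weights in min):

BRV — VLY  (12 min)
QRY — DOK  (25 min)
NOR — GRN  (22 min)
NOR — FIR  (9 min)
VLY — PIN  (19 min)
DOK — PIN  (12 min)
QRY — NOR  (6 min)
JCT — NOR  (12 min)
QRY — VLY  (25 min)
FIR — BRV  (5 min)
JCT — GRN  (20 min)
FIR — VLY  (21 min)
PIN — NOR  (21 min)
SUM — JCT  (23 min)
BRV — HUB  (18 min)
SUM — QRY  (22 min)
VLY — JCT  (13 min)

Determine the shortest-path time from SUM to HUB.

60 min

Running Dijkstra from SUM:
SUM: 0
QRY: 22  (via SUM)
JCT: 23  (via SUM)
NOR: 28  (via QRY)
VLY: 36  (via JCT)
FIR: 37  (via NOR)
BRV: 42  (via FIR)
GRN: 43  (via JCT)
DOK: 47  (via QRY)
PIN: 49  (via NOR)
HUB: 60  (via BRV)
Shortest route: SUM → QRY → NOR → FIR → BRV → HUB = 60 min.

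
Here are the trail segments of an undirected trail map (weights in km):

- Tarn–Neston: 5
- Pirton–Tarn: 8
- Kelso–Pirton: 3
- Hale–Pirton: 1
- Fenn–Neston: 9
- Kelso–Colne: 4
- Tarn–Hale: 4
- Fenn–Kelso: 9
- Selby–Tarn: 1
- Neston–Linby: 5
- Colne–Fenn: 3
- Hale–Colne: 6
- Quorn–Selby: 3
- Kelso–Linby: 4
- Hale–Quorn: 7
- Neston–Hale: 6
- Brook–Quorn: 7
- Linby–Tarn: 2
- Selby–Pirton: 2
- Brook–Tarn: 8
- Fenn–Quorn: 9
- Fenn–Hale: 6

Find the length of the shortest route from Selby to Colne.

9 km

Running Dijkstra from Selby:
Selby: 0
Tarn: 1  (via Selby)
Pirton: 2  (via Selby)
Hale: 3  (via Pirton)
Quorn: 3  (via Selby)
Linby: 3  (via Tarn)
Kelso: 5  (via Pirton)
Neston: 6  (via Tarn)
Fenn: 9  (via Hale)
Brook: 9  (via Tarn)
Colne: 9  (via Hale)
Shortest route: Selby–Pirton–Hale–Colne = 9 km.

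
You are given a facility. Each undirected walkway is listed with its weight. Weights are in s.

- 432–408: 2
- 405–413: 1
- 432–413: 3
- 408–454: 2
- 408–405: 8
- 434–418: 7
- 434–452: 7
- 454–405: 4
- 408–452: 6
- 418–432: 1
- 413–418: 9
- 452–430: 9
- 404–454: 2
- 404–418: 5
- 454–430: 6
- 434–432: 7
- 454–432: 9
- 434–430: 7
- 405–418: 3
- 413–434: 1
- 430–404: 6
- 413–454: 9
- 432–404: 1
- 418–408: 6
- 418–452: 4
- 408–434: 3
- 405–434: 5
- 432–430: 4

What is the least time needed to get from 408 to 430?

6 s

Compare a few routes:
408 - 454 - 430: 2+6 = 8
408 - 432 - 404 - 430: 2+1+6 = 9
408 - 432 - 430: 2+4 = 6
Cheapest is 408 - 432 - 430 at 6 s.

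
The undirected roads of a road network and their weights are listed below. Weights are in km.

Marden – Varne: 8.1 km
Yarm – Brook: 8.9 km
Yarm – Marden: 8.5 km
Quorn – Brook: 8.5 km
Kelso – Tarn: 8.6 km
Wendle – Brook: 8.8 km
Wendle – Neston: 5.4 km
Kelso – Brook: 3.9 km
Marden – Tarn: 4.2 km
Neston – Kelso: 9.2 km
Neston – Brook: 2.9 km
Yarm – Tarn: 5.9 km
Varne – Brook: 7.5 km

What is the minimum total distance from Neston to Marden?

18.5 km

Candidate routes:
Neston → Brook → Varne → Marden: 2.9+7.5+8.1 = 18.5
Neston → Brook → Kelso → Tarn → Marden: 2.9+3.9+8.6+4.2 = 19.6
Cheapest is Neston → Brook → Varne → Marden at 18.5 km.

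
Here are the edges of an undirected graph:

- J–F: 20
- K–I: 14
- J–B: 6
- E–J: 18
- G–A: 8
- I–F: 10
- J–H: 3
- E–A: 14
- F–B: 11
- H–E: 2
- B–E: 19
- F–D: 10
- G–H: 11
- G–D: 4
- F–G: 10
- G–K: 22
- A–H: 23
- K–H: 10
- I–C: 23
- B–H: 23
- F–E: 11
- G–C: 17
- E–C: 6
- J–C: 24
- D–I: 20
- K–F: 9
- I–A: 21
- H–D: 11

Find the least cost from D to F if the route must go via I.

Shortest D→I: D–I = 20
Best I to F: I–F costing 10
Total via I: 20 + 10 = 30.

30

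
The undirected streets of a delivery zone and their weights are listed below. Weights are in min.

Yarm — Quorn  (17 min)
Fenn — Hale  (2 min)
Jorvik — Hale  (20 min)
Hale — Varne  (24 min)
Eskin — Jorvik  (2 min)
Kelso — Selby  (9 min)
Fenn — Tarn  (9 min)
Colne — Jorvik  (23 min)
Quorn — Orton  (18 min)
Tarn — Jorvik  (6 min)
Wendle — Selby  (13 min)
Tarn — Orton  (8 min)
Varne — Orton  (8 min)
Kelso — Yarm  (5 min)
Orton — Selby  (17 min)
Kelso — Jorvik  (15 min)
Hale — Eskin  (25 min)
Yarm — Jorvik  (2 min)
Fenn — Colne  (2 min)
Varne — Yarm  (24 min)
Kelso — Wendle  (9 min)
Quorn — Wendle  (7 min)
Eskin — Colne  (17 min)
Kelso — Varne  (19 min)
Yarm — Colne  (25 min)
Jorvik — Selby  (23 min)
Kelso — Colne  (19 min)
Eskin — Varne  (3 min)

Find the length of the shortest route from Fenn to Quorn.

34 min

Running Dijkstra from Fenn:
Fenn: 0
Colne: 2  (via Fenn)
Hale: 2  (via Fenn)
Tarn: 9  (via Fenn)
Jorvik: 15  (via Tarn)
Orton: 17  (via Tarn)
Yarm: 17  (via Jorvik)
Eskin: 17  (via Jorvik)
Varne: 20  (via Eskin)
Kelso: 21  (via Colne)
Selby: 30  (via Kelso)
Wendle: 30  (via Kelso)
Quorn: 34  (via Yarm)
Shortest route: Fenn → Tarn → Jorvik → Yarm → Quorn = 34 min.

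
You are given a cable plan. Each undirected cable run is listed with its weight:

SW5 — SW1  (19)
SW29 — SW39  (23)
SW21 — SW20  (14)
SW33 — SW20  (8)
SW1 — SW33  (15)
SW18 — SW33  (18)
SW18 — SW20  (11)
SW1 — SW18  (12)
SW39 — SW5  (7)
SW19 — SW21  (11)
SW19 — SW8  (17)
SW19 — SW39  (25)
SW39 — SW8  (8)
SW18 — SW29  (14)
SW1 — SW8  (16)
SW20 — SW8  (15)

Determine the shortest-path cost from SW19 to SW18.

Compare a few routes:
SW19 - SW8 - SW20 - SW18: 17+15+11 = 43
SW19 - SW21 - SW20 - SW33 - SW18: 11+14+8+18 = 51
SW19 - SW21 - SW20 - SW18: 11+14+11 = 36
SW19 - SW8 - SW1 - SW18: 17+16+12 = 45
The minimum is 36 via SW19 - SW21 - SW20 - SW18.

36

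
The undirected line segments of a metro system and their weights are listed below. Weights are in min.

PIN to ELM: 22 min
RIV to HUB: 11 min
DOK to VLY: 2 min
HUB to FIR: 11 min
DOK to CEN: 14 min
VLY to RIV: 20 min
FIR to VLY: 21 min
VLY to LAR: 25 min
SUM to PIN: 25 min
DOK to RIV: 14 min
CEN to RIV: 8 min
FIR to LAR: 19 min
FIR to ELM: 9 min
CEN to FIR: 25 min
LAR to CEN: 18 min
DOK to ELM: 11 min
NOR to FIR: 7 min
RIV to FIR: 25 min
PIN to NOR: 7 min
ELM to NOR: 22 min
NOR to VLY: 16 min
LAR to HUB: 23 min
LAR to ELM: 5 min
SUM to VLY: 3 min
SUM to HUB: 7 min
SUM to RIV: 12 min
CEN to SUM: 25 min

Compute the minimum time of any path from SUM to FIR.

18 min

Shortest distances from SUM:
SUM: 0
VLY: 3  (via SUM)
DOK: 5  (via VLY)
HUB: 7  (via SUM)
RIV: 12  (via SUM)
ELM: 16  (via DOK)
FIR: 18  (via HUB)
Shortest route: SUM–HUB–FIR = 18 min.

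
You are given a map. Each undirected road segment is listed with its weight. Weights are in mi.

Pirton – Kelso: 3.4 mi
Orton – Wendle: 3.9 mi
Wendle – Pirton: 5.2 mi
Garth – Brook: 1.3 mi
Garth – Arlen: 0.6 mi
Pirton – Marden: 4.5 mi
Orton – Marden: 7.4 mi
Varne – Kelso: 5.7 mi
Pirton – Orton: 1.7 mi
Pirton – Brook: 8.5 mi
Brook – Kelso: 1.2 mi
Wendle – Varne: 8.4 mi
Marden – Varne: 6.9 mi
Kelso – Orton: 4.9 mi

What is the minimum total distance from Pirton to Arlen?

Settle nodes by increasing distance from Pirton:
Pirton: 0
Orton: 1.7  (via Pirton)
Kelso: 3.4  (via Pirton)
Marden: 4.5  (via Pirton)
Brook: 4.6  (via Kelso)
Wendle: 5.2  (via Pirton)
Garth: 5.9  (via Brook)
Arlen: 6.5  (via Garth)
Shortest route: Pirton–Kelso–Brook–Garth–Arlen = 6.5 mi.

6.5 mi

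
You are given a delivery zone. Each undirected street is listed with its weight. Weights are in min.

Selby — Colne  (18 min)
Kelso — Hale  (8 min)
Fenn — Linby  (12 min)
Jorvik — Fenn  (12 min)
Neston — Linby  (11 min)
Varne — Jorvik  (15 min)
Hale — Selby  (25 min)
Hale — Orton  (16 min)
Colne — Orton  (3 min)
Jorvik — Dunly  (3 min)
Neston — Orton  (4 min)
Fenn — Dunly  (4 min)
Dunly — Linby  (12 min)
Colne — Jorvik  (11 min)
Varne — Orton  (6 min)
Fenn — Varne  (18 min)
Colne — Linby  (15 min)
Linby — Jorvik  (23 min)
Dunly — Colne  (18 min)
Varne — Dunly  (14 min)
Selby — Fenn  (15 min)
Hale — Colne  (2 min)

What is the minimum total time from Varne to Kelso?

19 min

Settle nodes by increasing distance from Varne:
Varne: 0
Orton: 6  (via Varne)
Colne: 9  (via Orton)
Neston: 10  (via Orton)
Hale: 11  (via Colne)
Dunly: 14  (via Varne)
Jorvik: 15  (via Varne)
Fenn: 18  (via Varne)
Kelso: 19  (via Hale)
Shortest route: Varne → Orton → Colne → Hale → Kelso = 19 min.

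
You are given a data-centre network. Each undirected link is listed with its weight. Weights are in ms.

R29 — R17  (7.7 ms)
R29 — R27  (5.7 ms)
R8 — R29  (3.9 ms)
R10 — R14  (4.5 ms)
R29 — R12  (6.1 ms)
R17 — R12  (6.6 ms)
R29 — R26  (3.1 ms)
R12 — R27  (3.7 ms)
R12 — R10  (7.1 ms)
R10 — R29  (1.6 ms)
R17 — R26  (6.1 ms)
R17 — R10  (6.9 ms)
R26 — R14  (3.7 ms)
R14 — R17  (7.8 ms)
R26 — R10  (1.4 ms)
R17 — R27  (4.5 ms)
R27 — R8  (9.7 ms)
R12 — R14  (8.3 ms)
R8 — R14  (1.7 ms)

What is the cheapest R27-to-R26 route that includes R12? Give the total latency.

Shortest R27→R12: R27 → R12 = 3.7
Shortest R12→R26: R12 → R10 → R26 = 8.5
Total via R12: 3.7 + 8.5 = 12.2 ms.

12.2 ms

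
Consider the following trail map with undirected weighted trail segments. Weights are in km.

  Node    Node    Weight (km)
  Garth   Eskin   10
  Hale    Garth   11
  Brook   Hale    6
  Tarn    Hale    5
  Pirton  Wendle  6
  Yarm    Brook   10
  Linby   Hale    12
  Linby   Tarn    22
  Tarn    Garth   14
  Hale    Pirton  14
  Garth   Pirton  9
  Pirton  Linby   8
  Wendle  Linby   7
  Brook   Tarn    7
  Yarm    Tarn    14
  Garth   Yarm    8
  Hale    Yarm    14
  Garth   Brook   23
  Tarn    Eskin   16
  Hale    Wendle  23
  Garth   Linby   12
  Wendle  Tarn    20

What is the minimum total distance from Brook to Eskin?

Shortest distances from Brook:
Brook: 0
Hale: 6  (via Brook)
Tarn: 7  (via Brook)
Yarm: 10  (via Brook)
Garth: 17  (via Hale)
Linby: 18  (via Hale)
Pirton: 20  (via Hale)
Eskin: 23  (via Tarn)
Shortest route: Brook–Tarn–Eskin = 23 km.

23 km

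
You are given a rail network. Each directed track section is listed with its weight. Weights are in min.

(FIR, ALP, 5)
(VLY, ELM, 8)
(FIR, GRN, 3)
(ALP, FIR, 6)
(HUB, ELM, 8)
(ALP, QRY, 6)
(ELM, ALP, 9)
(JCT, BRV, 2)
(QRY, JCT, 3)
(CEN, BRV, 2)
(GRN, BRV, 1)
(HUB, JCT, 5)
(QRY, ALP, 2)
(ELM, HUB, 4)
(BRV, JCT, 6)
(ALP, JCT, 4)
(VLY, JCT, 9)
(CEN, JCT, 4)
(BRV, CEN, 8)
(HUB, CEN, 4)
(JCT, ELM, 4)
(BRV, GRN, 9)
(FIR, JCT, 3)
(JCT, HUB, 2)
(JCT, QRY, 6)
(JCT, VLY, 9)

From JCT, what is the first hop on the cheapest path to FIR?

Candidate routes:
JCT → QRY → ALP → FIR: 6+2+6 = 14
JCT → ELM → ALP → FIR: 4+9+6 = 19
JCT → HUB → ELM → ALP → FIR: 2+8+9+6 = 25
Cheapest is JCT → QRY → ALP → FIR at 14 min.
So from JCT the first move is to QRY.

QRY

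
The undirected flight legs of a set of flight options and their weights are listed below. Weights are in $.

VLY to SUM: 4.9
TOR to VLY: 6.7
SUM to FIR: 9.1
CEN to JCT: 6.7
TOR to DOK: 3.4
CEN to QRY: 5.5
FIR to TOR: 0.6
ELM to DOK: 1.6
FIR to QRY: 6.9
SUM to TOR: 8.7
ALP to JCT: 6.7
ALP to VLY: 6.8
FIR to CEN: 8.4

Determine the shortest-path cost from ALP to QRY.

Candidate routes:
ALP - JCT - CEN - QRY: 6.7+6.7+5.5 = 18.9
ALP - VLY - TOR - FIR - QRY: 6.8+6.7+0.6+6.9 = 21
ALP - VLY - SUM - FIR - QRY: 6.8+4.9+9.1+6.9 = 27.7
The minimum is $18.9 via ALP - JCT - CEN - QRY.

$18.9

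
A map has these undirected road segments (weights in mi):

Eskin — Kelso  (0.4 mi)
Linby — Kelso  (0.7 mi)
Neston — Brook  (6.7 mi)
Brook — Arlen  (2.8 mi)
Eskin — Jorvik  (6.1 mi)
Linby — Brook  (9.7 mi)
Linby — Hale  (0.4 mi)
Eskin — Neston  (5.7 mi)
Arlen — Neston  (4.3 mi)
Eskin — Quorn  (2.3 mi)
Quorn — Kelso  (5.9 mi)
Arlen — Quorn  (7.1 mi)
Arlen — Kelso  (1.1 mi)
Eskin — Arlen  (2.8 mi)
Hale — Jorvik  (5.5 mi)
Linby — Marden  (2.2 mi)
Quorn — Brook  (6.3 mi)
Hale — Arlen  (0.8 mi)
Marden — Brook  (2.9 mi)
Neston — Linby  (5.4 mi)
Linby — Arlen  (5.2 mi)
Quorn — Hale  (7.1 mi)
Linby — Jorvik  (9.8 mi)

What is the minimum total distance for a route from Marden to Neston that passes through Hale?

7.7 mi

Best Marden to Hale: Marden–Linby–Hale costing 2.6
Shortest Hale→Neston: Hale–Arlen–Neston = 5.1
Total via Hale: 2.6 + 5.1 = 7.7 mi.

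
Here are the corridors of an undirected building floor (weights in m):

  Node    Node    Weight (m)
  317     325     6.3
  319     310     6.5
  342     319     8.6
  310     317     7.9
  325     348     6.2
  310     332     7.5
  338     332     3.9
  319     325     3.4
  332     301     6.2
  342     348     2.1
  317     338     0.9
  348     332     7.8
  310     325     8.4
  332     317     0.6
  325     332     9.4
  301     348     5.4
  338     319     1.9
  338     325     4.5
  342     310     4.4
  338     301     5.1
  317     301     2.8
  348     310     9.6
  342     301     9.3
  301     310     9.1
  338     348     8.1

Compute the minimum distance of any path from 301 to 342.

Compare a few routes:
301–310–342: 9.1+4.4 = 13.5
301–342: 9.3 = 9.3
301–317–332–348–342: 2.8+0.6+7.8+2.1 = 13.3
301–348–342: 5.4+2.1 = 7.5
Cheapest is 301–348–342 at 7.5 m.

7.5 m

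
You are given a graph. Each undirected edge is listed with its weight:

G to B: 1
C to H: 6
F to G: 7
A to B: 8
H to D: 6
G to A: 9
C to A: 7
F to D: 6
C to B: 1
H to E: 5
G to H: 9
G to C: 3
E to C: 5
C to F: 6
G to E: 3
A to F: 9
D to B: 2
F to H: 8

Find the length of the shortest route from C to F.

Candidate routes:
C - B - D - F: 1+2+6 = 9
C - B - G - F: 1+1+7 = 9
C - F: 6 = 6
The minimum is 6 via C - F.

6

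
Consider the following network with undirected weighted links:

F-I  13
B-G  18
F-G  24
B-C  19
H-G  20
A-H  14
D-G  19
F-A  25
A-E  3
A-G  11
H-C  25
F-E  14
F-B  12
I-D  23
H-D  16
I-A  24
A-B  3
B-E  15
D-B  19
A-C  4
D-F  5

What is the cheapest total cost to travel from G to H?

20

Running Dijkstra from G:
G: 0
A: 11  (via G)
B: 14  (via A)
E: 14  (via A)
C: 15  (via A)
D: 19  (via G)
H: 20  (via G)
Shortest route: G–H = 20.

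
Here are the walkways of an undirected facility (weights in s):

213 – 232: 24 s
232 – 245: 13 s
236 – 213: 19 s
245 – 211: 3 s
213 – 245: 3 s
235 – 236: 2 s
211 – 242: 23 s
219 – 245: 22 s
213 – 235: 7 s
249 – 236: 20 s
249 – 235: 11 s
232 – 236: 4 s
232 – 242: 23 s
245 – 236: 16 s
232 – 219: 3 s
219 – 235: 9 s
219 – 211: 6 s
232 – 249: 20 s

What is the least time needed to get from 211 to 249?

Compare a few routes:
211 → 219 → 235 → 249: 6+9+11 = 26
211 → 245 → 213 → 235 → 249: 3+3+7+11 = 24
The minimum is 24 s via 211 → 245 → 213 → 235 → 249.

24 s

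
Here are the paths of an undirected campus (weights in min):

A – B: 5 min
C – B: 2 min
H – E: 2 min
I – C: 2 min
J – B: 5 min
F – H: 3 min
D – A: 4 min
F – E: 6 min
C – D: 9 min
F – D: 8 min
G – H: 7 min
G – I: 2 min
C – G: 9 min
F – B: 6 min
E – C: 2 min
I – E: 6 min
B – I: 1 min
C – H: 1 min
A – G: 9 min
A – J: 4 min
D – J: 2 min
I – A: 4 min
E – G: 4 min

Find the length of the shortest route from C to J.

7 min

Candidate routes:
C → B → J: 2+5 = 7
C → I → B → J: 2+1+5 = 8
The minimum is 7 min via C → B → J.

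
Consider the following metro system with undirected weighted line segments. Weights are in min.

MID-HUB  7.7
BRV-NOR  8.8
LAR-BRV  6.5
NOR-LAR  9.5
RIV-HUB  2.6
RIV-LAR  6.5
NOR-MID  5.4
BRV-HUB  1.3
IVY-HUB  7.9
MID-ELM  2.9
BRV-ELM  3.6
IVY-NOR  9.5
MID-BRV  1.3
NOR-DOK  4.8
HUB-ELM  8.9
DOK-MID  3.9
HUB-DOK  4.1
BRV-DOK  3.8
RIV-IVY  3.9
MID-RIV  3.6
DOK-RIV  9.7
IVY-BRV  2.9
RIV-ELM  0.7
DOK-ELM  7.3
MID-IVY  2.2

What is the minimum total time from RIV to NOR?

Running Dijkstra from RIV:
RIV: 0
ELM: 0.7  (via RIV)
HUB: 2.6  (via RIV)
MID: 3.6  (via RIV)
IVY: 3.9  (via RIV)
BRV: 3.9  (via HUB)
LAR: 6.5  (via RIV)
DOK: 6.7  (via HUB)
NOR: 9  (via MID)
Shortest route: RIV → MID → NOR = 9 min.

9 min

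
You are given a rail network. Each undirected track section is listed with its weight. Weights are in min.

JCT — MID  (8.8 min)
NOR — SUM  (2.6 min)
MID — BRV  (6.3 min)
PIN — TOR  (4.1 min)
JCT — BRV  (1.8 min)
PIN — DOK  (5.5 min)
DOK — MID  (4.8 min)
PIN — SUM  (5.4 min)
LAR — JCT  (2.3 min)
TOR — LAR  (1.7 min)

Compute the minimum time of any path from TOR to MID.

Candidate routes:
TOR → LAR → JCT → BRV → MID: 1.7+2.3+1.8+6.3 = 12.1
TOR → LAR → JCT → MID: 1.7+2.3+8.8 = 12.8
The minimum is 12.1 min via TOR → LAR → JCT → BRV → MID.

12.1 min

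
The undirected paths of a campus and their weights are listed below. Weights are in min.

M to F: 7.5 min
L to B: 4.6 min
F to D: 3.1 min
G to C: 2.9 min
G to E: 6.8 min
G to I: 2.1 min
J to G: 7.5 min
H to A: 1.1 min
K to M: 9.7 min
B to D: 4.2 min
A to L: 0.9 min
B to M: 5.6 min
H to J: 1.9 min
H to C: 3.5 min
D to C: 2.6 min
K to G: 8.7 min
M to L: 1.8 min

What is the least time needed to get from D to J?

8 min

Compare a few routes:
D → C → G → J: 2.6+2.9+7.5 = 13
D → B → L → A → H → J: 4.2+4.6+0.9+1.1+1.9 = 12.7
D → C → H → J: 2.6+3.5+1.9 = 8
Cheapest is D → C → H → J at 8 min.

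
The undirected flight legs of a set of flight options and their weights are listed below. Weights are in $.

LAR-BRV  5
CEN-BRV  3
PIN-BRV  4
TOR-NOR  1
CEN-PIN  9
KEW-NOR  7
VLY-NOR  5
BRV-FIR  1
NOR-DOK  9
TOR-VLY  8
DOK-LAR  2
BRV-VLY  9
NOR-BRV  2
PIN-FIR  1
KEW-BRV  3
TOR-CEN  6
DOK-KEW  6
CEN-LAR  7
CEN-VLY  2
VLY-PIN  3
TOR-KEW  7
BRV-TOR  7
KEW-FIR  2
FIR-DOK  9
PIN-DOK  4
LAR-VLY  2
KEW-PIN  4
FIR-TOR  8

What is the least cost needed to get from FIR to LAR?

$6

Settle nodes by increasing distance from FIR:
FIR: 0
PIN: 1  (via FIR)
BRV: 1  (via FIR)
KEW: 2  (via FIR)
NOR: 3  (via BRV)
CEN: 4  (via BRV)
VLY: 4  (via PIN)
TOR: 4  (via NOR)
DOK: 5  (via PIN)
LAR: 6  (via BRV)
Shortest route: FIR → BRV → LAR = $6.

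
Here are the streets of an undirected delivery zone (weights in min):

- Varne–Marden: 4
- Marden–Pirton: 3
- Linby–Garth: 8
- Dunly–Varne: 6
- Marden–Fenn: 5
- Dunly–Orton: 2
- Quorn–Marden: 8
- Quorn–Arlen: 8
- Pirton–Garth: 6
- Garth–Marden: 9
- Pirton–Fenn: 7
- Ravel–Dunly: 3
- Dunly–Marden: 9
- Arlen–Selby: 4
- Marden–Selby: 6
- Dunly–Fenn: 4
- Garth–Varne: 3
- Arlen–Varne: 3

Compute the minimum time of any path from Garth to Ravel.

12 min

Settle nodes by increasing distance from Garth:
Garth: 0
Varne: 3  (via Garth)
Pirton: 6  (via Garth)
Arlen: 6  (via Varne)
Marden: 7  (via Varne)
Linby: 8  (via Garth)
Dunly: 9  (via Varne)
Selby: 10  (via Arlen)
Orton: 11  (via Dunly)
Ravel: 12  (via Dunly)
Shortest route: Garth → Varne → Dunly → Ravel = 12 min.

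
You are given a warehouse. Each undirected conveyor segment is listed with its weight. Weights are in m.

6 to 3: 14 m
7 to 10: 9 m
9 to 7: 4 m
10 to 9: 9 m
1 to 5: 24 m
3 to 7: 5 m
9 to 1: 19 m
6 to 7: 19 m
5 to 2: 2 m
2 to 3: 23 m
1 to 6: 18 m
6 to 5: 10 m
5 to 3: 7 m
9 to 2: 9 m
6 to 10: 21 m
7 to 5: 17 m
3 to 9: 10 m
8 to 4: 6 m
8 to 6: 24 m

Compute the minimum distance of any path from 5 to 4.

Running Dijkstra from 5:
5: 0
2: 2  (via 5)
3: 7  (via 5)
6: 10  (via 5)
9: 11  (via 2)
7: 12  (via 3)
10: 20  (via 9)
1: 24  (via 5)
8: 34  (via 6)
4: 40  (via 8)
Shortest route: 5 → 6 → 8 → 4 = 40 m.

40 m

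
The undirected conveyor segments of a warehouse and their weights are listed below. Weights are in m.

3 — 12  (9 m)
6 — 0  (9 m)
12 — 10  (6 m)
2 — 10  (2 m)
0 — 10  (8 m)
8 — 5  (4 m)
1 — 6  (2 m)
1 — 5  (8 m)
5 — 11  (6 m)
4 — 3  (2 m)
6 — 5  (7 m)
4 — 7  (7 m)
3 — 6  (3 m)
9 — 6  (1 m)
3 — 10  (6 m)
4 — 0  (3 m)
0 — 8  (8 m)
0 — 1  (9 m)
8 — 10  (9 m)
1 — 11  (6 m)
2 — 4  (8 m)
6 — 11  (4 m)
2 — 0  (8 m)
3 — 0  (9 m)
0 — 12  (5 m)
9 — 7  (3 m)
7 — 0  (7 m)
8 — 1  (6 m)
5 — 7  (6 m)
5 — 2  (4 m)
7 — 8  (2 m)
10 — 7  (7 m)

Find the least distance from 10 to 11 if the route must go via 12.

Best 10 to 12: 10 → 12 costing 6
Shortest 12→11: 12 → 3 → 6 → 11 = 16
Total via 12: 6 + 16 = 22 m.

22 m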